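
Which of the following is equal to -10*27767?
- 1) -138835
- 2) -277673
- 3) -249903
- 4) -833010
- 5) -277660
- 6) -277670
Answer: 6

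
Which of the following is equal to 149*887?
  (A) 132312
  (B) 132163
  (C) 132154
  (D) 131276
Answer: B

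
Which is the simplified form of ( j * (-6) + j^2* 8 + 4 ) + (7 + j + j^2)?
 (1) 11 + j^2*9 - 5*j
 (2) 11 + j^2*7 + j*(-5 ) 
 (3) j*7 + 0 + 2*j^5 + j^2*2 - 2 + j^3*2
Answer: 1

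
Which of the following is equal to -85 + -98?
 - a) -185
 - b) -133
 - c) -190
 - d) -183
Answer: d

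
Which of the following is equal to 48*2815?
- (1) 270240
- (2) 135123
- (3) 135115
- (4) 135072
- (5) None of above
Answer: 5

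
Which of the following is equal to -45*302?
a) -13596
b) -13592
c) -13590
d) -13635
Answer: c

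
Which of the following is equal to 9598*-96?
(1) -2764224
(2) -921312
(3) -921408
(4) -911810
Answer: 3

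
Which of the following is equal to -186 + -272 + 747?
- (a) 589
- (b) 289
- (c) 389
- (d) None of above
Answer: b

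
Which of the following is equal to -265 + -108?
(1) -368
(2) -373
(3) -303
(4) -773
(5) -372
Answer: 2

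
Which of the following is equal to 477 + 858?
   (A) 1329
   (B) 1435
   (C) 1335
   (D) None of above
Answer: C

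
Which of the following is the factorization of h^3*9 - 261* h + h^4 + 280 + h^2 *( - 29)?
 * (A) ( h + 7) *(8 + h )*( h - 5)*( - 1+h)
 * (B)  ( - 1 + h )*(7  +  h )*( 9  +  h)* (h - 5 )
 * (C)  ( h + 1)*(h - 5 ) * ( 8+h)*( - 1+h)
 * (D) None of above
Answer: A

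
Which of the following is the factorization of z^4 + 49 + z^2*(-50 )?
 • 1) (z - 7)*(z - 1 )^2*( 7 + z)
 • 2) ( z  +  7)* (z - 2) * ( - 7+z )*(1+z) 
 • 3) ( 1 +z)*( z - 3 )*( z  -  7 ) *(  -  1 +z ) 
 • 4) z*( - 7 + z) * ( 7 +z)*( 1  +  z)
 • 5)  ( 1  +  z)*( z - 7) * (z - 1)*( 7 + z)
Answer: 5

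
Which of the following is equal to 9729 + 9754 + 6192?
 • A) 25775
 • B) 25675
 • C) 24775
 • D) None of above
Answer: B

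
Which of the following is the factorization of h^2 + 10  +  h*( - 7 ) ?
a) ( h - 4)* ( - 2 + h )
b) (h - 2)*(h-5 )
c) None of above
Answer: b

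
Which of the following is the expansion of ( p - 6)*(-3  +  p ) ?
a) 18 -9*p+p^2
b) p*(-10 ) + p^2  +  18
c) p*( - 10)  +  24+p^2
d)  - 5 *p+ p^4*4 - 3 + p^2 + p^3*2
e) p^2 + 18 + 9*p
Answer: a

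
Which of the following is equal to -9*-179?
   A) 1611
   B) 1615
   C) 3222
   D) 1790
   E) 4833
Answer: A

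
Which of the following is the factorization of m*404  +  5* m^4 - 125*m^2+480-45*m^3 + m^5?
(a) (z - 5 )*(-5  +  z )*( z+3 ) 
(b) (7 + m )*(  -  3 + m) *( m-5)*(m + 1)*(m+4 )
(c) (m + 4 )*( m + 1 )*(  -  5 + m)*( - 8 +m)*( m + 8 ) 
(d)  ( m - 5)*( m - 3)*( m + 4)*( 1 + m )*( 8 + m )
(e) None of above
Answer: d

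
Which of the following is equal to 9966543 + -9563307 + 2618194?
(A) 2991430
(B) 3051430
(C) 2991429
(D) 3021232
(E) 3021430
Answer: E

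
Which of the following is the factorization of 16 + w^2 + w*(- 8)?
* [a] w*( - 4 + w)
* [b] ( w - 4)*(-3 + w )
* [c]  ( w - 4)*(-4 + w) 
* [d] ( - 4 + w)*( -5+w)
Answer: c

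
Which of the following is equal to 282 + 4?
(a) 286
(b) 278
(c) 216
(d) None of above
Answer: a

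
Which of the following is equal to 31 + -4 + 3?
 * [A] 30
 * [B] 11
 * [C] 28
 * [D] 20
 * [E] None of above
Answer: A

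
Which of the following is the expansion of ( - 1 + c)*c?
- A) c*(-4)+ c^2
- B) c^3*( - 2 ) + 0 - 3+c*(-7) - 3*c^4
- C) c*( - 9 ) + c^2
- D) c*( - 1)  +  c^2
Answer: D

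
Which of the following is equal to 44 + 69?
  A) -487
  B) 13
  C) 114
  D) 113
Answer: D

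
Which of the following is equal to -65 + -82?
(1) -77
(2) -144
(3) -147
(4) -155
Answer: 3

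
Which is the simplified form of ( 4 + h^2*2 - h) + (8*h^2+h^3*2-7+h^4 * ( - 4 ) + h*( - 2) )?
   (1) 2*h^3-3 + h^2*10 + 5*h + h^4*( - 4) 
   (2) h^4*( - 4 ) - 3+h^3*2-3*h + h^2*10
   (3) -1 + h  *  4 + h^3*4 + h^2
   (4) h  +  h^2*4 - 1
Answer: 2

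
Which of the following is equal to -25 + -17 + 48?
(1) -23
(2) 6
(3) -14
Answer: 2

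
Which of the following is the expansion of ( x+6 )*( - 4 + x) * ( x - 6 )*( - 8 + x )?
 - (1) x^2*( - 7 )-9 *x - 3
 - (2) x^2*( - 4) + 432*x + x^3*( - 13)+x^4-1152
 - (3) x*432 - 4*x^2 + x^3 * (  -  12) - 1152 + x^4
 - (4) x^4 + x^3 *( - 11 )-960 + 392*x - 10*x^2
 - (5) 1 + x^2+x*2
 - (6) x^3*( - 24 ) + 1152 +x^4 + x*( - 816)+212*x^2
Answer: 3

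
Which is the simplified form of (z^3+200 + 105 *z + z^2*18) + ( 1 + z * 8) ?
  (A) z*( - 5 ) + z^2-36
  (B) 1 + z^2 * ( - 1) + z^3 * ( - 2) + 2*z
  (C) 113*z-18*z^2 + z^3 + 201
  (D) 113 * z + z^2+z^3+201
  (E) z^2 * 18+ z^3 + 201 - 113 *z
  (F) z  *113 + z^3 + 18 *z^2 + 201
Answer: F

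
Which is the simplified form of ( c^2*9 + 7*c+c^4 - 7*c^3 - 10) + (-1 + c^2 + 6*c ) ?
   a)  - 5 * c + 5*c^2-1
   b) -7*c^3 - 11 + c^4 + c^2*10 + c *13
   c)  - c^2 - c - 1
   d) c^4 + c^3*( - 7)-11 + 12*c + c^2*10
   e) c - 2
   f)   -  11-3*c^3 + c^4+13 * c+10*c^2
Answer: b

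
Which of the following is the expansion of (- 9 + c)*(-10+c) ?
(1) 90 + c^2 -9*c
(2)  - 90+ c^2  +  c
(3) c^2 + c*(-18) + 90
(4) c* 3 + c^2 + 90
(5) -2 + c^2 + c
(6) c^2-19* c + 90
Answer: 6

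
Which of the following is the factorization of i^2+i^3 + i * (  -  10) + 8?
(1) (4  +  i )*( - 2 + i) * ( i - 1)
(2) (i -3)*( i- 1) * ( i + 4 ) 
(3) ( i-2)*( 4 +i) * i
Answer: 1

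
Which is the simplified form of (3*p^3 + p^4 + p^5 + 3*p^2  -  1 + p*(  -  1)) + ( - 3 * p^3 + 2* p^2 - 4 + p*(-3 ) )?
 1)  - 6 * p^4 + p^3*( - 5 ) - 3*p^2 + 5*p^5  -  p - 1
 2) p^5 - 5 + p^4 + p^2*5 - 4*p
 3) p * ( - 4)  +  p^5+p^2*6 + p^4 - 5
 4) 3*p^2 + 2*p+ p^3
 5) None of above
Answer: 2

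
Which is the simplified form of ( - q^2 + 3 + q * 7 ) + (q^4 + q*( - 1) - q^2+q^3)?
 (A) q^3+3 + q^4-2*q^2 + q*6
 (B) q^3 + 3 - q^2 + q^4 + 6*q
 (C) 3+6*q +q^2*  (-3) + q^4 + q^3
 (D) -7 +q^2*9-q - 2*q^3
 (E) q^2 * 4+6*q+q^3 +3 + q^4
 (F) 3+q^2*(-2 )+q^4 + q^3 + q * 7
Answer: A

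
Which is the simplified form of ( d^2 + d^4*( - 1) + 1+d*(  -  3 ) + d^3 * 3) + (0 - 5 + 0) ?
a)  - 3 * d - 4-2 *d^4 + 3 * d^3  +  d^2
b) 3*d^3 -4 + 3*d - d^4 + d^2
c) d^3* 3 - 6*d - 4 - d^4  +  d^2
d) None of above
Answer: d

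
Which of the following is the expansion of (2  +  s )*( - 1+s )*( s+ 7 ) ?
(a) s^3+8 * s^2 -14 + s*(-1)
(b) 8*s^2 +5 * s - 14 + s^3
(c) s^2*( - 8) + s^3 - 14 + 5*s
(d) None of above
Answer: b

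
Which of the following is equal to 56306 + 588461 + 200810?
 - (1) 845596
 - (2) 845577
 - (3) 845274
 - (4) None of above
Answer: 2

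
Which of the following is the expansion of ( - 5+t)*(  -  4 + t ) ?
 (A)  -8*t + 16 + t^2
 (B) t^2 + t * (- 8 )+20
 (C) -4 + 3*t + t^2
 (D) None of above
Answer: D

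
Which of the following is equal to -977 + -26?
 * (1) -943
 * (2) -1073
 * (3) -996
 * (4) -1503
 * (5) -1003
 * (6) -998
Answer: 5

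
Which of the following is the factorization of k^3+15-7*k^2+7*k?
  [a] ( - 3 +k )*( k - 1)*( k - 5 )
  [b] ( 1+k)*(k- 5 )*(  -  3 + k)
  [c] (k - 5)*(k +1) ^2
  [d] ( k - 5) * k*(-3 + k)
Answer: b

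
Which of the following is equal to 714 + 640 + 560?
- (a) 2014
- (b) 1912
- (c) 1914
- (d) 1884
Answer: c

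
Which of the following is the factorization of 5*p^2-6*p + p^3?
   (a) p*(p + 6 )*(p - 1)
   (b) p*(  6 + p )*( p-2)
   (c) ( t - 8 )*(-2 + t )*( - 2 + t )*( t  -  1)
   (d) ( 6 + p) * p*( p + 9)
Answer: a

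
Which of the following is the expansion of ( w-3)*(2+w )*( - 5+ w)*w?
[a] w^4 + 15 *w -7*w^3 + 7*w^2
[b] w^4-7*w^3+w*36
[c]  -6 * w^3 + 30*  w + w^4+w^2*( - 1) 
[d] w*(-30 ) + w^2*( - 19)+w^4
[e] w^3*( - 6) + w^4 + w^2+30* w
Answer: c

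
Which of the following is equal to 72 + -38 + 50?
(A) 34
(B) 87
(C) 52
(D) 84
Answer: D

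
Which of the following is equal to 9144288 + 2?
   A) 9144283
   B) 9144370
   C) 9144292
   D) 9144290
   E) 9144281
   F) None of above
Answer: D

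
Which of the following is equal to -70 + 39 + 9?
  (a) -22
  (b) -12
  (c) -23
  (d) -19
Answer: a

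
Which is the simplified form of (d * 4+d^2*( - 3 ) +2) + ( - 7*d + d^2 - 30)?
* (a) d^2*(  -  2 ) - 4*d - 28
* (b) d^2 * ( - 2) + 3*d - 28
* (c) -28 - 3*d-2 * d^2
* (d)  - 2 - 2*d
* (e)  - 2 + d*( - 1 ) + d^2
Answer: c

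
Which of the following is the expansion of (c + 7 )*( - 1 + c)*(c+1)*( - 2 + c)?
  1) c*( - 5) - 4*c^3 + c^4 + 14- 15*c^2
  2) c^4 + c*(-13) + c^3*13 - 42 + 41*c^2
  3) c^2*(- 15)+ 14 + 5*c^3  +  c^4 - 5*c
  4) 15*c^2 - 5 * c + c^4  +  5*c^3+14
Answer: 3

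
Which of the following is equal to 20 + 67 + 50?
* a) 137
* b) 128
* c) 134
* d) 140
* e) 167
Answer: a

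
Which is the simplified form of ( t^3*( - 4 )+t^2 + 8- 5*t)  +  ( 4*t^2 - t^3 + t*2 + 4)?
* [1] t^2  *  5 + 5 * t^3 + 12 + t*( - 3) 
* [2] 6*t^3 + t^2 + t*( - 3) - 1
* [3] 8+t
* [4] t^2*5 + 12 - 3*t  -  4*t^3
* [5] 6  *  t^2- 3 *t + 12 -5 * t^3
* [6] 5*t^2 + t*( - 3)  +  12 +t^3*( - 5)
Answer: 6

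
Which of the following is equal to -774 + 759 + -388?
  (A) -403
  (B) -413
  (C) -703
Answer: A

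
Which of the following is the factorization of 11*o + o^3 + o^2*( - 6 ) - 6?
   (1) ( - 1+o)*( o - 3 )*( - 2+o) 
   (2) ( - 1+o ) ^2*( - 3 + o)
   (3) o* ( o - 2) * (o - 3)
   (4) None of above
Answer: 1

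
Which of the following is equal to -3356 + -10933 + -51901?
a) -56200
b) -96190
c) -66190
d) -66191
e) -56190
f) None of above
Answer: c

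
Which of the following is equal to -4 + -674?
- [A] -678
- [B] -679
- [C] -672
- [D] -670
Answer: A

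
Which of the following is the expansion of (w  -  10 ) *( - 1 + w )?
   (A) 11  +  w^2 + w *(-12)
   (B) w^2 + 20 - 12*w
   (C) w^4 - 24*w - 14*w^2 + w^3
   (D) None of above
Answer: D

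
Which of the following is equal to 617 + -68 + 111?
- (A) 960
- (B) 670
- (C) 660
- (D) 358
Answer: C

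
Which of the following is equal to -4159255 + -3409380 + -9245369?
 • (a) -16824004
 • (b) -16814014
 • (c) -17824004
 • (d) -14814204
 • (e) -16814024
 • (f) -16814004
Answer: f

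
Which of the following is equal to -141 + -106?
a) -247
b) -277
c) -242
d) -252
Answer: a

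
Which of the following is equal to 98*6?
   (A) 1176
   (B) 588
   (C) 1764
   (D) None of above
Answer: B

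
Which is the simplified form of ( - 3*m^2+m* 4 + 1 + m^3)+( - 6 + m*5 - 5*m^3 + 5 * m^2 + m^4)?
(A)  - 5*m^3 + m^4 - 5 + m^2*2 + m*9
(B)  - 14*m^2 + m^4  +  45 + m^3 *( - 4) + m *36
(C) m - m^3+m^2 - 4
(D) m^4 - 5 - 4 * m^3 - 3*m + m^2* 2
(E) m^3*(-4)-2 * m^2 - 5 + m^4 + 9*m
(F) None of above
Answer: F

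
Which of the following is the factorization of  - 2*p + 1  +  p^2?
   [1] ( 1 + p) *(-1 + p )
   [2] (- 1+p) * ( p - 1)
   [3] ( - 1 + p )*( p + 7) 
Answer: 2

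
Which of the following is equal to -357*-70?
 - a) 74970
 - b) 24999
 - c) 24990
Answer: c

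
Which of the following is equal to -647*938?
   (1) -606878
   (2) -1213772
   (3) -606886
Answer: 3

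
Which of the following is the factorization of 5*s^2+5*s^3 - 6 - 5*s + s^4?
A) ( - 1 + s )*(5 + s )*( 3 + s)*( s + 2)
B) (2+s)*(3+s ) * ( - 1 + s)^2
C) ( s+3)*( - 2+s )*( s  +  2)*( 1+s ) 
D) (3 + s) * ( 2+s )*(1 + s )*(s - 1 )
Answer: D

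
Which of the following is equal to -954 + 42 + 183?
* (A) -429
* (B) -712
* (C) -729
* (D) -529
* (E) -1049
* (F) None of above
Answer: C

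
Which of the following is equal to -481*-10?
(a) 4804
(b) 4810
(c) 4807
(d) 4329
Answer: b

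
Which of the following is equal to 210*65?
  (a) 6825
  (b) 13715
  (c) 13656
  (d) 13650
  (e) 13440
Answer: d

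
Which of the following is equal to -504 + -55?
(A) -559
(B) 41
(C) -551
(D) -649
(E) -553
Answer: A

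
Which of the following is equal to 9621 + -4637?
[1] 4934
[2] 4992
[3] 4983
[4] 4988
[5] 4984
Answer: 5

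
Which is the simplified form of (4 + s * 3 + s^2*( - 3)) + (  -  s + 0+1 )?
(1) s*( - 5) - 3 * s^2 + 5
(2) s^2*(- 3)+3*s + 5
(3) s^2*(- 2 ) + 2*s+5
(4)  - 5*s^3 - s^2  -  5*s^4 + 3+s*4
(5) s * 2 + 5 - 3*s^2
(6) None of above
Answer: 5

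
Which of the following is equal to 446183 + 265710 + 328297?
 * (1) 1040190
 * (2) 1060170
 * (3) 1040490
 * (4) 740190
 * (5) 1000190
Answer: 1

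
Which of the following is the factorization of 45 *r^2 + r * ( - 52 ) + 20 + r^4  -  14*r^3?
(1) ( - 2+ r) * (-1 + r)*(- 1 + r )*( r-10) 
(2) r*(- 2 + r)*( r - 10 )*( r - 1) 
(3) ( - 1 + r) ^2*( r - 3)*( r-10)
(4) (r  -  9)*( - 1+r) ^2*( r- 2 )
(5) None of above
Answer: 1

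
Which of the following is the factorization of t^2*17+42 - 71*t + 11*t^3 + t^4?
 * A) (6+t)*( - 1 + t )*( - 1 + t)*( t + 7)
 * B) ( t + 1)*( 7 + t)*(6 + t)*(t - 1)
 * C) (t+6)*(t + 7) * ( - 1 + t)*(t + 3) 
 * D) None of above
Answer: A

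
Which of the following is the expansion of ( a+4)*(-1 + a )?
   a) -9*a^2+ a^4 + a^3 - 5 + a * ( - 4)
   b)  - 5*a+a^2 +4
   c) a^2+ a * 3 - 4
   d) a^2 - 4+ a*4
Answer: c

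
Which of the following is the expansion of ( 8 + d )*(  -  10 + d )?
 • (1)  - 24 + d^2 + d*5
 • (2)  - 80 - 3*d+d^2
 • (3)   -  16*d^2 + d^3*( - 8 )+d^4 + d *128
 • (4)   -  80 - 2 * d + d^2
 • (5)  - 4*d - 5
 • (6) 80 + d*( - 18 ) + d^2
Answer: 4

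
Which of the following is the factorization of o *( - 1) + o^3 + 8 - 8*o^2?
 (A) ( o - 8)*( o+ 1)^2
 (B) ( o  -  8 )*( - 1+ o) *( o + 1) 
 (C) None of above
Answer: B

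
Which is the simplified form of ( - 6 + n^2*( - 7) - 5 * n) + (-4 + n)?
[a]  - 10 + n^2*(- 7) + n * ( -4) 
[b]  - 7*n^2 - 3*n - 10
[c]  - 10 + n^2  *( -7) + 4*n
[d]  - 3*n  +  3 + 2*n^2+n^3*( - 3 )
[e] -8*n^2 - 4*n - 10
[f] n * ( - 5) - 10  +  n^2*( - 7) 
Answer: a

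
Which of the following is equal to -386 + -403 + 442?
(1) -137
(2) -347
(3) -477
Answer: 2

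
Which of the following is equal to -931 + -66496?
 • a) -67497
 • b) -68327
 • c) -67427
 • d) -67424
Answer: c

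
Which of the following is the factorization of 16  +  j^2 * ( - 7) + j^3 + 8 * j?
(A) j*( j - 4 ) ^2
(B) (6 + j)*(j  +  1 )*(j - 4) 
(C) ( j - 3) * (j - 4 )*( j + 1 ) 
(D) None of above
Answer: D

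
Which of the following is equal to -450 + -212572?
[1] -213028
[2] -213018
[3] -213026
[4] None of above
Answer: 4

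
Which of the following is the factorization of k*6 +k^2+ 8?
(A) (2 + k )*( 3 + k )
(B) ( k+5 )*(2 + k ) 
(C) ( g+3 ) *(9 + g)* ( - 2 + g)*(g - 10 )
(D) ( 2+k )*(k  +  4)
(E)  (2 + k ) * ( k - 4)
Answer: D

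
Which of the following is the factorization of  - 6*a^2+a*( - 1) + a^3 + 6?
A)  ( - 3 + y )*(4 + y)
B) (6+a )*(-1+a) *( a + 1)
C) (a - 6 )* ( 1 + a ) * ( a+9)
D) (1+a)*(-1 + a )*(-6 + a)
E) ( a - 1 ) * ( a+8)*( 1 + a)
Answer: D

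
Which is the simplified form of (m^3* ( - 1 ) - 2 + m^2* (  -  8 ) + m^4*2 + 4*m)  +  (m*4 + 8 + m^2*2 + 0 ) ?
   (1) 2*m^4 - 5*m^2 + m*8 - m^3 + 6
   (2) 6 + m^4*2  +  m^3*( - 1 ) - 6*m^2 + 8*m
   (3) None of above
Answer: 2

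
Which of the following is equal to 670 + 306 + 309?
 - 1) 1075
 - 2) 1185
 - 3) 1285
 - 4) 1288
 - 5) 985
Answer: 3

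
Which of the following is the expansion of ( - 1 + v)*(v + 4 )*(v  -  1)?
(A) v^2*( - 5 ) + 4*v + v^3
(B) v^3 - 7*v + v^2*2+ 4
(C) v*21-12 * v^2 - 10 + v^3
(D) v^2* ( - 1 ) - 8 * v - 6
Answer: B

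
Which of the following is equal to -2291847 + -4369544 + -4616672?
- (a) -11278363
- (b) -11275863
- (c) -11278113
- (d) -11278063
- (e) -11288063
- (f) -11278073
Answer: d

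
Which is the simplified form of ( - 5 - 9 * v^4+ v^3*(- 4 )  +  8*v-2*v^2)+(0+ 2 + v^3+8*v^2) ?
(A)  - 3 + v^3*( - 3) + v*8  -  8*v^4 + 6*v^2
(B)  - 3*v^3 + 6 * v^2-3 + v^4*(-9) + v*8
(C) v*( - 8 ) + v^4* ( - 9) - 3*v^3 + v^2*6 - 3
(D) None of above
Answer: B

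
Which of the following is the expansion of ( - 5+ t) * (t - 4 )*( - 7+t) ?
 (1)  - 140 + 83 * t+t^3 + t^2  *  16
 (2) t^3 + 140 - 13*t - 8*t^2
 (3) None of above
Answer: 3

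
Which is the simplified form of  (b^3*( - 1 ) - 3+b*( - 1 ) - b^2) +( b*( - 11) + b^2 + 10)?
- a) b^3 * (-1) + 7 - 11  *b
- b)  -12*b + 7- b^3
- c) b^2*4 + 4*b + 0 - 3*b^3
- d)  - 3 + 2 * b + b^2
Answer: b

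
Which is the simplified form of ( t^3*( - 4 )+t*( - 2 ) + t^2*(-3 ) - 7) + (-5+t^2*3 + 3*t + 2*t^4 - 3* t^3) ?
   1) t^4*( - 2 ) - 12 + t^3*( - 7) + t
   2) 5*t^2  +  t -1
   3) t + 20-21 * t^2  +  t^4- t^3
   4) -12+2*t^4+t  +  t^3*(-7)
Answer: 4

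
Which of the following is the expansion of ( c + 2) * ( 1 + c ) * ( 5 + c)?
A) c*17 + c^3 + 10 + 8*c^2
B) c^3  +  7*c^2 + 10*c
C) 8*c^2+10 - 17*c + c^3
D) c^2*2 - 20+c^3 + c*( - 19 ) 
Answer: A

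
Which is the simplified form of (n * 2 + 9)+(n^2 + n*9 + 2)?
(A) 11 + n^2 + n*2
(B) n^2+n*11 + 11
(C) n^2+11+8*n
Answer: B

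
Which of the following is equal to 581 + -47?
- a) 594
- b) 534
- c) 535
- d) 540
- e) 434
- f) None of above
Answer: b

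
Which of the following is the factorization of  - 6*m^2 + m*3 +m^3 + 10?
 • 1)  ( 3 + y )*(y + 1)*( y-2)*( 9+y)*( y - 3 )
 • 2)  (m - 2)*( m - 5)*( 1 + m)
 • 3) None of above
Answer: 2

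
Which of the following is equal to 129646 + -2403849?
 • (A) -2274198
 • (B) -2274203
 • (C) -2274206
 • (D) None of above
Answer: B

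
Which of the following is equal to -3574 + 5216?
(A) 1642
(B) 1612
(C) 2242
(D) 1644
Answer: A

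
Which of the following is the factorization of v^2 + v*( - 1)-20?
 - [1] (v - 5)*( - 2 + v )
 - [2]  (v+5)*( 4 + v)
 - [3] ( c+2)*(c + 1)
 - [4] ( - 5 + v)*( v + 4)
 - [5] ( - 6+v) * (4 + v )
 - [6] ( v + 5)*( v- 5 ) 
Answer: 4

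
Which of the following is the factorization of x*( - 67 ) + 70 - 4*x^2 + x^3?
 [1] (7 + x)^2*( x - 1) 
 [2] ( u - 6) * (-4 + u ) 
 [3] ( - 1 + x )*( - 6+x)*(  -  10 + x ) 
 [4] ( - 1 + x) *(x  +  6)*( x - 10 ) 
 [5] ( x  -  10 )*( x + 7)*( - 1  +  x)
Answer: 5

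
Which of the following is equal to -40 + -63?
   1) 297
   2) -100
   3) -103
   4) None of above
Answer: 3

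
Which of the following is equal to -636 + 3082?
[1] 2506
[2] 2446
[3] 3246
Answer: 2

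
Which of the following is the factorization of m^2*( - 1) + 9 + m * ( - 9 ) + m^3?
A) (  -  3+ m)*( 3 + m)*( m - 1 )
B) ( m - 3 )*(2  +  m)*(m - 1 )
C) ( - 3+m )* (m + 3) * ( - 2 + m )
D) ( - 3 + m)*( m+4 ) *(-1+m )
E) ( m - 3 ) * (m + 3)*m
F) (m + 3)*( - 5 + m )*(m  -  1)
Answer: A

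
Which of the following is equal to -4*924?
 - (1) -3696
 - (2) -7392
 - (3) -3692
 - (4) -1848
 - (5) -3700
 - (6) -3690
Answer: 1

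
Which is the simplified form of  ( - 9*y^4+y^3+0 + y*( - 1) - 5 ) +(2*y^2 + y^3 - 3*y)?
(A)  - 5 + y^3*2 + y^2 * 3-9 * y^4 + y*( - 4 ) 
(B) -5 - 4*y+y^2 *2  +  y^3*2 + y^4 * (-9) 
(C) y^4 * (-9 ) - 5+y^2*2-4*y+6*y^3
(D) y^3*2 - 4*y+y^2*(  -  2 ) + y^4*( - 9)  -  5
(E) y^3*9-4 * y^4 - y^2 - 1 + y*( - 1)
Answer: B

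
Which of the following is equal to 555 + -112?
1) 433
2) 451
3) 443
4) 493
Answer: 3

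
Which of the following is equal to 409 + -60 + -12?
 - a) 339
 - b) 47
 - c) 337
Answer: c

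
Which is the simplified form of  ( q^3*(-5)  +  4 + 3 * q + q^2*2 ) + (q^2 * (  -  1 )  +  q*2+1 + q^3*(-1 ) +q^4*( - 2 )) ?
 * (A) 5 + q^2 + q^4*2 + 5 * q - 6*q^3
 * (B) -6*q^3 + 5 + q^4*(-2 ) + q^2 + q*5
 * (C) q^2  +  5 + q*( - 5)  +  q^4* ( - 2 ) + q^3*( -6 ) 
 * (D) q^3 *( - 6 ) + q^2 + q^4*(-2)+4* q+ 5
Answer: B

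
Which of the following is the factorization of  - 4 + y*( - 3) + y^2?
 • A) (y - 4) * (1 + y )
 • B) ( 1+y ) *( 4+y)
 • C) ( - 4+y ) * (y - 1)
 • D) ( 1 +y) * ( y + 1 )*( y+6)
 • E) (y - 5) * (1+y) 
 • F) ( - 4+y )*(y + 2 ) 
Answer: A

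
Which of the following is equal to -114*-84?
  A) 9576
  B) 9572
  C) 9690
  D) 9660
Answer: A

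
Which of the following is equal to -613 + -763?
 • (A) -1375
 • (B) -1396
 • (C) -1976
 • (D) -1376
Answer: D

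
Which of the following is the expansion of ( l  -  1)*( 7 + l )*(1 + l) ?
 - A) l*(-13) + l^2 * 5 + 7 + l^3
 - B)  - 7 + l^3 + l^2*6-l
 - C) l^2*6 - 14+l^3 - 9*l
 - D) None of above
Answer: D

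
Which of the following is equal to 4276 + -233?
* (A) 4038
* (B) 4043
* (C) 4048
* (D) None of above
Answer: B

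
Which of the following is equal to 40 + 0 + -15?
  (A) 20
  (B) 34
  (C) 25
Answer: C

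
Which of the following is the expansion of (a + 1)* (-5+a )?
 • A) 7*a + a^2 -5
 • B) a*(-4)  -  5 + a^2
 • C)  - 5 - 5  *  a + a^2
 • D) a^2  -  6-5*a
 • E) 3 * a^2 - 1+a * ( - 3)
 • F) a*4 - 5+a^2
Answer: B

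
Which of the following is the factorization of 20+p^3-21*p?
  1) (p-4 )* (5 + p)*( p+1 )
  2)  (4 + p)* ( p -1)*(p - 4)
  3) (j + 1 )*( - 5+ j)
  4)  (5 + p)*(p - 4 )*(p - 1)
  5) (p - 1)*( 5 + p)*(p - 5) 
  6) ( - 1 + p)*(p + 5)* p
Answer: 4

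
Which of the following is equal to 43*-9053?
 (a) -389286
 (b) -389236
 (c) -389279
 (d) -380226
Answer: c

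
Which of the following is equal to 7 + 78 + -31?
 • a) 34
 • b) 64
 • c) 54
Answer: c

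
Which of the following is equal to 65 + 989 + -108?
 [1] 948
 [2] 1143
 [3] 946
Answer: 3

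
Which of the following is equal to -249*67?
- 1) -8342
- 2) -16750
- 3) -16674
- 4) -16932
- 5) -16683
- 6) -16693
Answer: 5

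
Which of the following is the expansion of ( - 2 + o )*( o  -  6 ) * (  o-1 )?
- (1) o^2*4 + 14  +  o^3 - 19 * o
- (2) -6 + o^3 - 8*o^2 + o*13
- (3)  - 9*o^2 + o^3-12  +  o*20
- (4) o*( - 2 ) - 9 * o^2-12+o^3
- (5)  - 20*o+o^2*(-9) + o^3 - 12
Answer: 3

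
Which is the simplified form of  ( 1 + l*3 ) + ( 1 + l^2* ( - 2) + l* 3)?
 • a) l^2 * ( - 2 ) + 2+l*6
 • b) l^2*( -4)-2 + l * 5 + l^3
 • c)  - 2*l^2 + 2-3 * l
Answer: a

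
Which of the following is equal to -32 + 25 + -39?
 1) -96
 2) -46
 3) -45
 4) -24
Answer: 2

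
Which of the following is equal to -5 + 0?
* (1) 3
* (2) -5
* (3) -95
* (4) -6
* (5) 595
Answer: 2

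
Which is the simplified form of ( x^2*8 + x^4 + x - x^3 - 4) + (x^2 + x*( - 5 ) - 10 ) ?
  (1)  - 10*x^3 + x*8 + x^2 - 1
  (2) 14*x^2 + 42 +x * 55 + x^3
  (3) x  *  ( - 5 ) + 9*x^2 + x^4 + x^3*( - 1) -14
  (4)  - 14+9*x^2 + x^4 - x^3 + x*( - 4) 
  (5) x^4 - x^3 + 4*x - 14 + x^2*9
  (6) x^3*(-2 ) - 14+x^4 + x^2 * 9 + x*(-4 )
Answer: 4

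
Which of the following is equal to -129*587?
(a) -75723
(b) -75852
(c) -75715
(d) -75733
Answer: a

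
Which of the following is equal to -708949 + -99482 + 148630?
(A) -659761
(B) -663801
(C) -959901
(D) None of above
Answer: D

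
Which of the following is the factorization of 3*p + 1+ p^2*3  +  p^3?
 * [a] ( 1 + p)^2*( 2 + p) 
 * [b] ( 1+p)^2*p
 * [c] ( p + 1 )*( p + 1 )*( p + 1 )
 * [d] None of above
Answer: c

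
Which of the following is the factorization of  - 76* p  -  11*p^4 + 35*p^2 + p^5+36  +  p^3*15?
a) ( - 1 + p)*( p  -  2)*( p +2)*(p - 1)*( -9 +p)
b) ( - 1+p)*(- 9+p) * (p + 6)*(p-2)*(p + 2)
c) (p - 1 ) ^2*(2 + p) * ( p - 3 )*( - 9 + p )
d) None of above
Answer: a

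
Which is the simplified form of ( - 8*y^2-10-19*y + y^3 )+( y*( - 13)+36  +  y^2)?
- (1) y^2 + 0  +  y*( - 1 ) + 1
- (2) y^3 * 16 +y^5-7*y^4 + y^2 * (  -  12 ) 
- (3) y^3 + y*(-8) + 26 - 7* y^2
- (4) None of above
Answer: 4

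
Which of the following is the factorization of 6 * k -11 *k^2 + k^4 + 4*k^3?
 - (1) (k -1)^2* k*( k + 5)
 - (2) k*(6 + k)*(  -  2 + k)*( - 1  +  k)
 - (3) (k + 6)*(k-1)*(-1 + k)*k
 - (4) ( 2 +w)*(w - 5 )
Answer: 3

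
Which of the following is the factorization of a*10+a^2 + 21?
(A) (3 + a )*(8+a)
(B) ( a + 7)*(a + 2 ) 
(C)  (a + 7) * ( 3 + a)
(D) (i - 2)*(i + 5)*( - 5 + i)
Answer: C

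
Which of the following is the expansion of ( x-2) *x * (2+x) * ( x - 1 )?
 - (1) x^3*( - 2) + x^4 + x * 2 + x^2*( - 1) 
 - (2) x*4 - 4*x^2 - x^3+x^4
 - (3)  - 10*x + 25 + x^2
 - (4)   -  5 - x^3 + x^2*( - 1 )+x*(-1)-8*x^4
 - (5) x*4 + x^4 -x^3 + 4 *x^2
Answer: 2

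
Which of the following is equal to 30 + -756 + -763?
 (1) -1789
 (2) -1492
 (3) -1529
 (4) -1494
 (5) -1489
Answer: 5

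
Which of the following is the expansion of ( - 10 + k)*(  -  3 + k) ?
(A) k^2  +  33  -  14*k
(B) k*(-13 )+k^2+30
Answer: B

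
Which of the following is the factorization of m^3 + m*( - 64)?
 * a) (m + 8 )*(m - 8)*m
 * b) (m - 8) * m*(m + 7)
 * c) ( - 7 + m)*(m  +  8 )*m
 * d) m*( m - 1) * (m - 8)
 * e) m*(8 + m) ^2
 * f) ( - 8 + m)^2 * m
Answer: a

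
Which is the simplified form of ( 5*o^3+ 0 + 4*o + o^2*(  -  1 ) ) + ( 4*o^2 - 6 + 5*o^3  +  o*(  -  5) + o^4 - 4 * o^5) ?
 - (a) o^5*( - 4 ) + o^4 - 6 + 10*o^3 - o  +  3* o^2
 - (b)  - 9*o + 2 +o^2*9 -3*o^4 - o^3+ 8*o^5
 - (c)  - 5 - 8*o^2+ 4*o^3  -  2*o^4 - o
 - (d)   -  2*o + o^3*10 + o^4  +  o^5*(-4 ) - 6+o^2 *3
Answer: a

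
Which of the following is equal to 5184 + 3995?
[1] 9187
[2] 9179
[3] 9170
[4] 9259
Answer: 2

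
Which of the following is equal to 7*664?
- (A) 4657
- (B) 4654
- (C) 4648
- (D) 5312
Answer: C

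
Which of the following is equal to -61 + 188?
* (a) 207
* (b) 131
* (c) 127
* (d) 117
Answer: c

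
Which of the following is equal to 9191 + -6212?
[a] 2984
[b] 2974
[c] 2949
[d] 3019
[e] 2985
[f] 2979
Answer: f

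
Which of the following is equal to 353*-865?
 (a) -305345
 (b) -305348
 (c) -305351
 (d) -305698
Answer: a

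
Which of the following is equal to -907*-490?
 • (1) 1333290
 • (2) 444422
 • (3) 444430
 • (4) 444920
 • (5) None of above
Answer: 3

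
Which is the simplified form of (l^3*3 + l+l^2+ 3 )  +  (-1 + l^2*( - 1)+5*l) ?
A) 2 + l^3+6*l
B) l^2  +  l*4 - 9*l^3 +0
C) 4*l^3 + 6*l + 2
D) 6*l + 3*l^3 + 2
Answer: D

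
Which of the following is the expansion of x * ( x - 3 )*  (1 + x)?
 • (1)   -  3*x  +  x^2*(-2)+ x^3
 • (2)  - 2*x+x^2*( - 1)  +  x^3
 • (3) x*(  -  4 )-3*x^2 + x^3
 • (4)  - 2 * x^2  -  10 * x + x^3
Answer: 1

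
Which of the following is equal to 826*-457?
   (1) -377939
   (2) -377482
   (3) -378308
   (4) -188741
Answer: 2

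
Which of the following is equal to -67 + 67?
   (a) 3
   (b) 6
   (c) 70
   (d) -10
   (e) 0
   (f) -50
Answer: e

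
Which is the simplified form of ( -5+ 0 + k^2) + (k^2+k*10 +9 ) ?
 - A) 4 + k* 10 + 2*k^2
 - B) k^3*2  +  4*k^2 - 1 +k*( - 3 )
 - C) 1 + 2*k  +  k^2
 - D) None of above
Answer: A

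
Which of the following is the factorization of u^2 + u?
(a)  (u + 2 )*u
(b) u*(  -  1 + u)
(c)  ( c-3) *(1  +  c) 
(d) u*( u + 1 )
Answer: d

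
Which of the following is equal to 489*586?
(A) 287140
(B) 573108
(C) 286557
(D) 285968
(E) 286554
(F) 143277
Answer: E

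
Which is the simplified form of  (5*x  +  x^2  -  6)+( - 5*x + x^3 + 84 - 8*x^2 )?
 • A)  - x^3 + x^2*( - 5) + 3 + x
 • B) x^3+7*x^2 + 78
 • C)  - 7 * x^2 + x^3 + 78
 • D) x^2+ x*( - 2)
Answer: C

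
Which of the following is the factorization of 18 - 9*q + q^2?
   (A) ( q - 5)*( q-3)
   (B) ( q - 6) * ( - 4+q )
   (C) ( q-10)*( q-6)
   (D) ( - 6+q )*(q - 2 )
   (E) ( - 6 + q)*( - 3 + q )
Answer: E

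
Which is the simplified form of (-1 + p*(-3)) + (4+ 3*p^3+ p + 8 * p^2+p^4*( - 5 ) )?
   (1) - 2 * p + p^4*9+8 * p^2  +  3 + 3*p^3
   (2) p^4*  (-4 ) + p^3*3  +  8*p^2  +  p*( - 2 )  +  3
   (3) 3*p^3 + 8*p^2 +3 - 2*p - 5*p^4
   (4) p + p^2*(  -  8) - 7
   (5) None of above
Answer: 3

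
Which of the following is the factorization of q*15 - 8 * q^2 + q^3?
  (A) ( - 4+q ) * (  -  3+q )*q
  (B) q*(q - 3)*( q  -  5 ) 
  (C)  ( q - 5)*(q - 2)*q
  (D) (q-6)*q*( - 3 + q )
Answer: B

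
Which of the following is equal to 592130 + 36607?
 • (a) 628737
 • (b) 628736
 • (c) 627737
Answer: a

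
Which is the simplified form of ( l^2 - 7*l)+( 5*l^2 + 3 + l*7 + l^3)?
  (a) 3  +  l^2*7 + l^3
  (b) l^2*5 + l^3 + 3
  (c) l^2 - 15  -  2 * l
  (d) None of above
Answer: d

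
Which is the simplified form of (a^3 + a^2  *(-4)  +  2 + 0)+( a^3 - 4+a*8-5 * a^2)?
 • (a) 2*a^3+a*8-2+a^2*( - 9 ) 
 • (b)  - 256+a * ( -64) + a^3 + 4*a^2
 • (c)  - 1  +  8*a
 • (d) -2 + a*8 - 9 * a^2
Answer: a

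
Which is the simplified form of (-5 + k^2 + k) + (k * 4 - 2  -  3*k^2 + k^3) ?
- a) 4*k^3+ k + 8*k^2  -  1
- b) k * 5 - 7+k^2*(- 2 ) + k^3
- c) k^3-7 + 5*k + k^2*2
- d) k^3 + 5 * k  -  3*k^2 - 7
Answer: b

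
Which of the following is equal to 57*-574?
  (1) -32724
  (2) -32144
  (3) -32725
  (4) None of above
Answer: 4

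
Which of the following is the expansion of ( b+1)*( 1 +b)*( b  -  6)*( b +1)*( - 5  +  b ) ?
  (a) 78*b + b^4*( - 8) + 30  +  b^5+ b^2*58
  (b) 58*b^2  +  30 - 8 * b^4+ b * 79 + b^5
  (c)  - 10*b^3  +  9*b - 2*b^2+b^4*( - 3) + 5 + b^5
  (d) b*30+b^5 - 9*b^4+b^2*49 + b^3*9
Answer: b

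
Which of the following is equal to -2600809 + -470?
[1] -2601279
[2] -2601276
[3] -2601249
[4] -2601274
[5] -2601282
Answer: 1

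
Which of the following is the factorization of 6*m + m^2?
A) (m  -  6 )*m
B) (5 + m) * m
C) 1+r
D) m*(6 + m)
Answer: D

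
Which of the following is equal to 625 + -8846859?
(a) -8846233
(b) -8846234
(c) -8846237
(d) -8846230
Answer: b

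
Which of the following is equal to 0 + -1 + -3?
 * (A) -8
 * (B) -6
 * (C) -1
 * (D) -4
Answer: D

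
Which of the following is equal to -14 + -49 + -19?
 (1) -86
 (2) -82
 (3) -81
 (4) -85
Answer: 2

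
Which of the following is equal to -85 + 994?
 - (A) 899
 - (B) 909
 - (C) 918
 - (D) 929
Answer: B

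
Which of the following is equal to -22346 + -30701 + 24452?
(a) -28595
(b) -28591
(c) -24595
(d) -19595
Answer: a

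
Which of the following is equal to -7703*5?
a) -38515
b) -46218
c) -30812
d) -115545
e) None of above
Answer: a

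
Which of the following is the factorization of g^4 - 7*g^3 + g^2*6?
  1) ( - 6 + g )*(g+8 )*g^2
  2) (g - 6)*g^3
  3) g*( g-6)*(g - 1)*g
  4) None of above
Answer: 3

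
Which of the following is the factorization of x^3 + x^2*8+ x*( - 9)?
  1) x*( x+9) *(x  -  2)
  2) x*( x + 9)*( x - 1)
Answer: 2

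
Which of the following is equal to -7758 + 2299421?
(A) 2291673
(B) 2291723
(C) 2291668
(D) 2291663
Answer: D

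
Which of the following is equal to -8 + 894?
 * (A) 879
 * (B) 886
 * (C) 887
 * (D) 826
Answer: B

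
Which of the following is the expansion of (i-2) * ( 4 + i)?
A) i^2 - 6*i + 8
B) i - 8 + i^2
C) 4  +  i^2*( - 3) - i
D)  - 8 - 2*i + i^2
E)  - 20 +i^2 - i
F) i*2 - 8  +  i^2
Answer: F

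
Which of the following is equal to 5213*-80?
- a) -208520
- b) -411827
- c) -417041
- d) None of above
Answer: d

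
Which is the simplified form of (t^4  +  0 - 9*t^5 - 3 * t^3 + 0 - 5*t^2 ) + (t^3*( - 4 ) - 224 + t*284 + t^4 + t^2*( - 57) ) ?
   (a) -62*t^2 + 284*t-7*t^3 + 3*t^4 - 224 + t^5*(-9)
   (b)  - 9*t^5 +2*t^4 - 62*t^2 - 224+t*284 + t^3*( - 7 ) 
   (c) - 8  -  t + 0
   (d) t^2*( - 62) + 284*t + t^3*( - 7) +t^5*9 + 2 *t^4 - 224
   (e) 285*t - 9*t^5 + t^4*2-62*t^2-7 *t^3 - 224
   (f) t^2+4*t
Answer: b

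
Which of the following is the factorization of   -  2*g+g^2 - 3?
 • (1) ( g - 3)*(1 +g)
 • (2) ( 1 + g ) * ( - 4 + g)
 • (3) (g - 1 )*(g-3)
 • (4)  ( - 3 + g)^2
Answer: 1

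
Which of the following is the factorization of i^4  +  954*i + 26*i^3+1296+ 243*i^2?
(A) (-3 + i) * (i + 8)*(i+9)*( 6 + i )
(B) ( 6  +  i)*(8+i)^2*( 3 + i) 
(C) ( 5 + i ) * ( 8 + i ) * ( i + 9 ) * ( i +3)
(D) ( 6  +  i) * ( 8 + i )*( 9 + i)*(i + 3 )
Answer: D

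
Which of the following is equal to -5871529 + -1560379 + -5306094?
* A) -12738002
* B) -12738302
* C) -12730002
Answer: A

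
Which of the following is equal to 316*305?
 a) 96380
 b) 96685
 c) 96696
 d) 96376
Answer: a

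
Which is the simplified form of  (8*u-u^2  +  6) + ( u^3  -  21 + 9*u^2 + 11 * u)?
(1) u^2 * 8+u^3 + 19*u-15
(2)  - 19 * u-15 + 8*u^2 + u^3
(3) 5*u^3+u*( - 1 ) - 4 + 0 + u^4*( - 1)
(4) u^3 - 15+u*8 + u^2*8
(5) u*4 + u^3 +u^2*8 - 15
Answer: 1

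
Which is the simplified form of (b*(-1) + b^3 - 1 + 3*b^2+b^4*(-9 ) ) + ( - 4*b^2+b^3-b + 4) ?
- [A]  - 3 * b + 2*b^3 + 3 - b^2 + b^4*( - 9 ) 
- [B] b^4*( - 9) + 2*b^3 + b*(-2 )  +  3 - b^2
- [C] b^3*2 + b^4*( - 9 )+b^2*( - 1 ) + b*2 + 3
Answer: B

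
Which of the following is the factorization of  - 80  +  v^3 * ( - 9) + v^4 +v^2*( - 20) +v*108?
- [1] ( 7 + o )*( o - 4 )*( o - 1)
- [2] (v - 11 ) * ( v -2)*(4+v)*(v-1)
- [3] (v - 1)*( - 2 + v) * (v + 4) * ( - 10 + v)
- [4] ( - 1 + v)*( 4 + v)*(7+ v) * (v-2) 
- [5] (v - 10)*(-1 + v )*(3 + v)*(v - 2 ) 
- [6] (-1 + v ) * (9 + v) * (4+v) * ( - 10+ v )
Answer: 3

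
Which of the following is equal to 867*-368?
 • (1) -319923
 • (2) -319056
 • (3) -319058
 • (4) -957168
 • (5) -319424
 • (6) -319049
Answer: 2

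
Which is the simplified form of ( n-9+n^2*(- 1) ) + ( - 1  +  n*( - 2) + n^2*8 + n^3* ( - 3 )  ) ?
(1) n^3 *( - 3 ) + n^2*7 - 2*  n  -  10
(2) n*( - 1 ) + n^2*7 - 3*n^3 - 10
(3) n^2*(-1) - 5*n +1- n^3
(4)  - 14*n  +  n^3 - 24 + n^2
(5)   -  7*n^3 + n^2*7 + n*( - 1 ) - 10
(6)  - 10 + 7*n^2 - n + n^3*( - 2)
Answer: 2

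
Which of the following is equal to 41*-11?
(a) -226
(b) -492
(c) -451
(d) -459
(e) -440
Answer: c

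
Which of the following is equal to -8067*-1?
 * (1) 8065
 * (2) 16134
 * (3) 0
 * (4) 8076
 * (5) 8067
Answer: 5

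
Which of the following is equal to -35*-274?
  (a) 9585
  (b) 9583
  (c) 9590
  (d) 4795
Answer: c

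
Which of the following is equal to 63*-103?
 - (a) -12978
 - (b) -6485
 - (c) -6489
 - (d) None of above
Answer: c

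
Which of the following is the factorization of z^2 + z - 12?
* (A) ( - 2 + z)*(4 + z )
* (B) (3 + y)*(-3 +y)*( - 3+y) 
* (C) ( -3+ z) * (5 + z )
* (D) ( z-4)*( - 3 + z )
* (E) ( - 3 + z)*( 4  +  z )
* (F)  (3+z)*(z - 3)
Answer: E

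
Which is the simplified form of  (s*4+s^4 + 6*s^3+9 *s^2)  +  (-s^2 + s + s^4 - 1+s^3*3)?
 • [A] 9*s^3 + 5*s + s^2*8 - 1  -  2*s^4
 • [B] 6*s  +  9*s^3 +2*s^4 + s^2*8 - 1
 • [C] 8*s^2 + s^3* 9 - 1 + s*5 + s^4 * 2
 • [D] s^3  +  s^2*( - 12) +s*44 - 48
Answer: C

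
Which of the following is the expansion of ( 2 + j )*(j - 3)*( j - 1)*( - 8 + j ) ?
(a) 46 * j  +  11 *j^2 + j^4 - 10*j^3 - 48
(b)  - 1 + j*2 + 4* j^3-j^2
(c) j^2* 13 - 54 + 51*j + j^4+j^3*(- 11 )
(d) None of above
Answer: a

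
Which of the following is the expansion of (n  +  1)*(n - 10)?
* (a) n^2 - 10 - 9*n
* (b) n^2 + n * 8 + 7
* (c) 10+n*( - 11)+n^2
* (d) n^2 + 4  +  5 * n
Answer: a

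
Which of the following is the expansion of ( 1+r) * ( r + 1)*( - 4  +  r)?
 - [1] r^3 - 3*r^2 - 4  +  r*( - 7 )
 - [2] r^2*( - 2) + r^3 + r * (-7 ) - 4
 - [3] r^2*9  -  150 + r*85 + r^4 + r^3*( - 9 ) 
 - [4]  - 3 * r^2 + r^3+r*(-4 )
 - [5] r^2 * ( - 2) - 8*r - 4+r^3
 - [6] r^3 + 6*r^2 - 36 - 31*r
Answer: 2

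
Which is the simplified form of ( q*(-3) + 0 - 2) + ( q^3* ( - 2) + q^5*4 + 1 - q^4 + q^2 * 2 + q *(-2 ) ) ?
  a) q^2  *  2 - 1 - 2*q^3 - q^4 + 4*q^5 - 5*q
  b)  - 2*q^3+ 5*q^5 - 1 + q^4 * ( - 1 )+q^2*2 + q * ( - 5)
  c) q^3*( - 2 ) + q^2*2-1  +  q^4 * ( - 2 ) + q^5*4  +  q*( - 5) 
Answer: a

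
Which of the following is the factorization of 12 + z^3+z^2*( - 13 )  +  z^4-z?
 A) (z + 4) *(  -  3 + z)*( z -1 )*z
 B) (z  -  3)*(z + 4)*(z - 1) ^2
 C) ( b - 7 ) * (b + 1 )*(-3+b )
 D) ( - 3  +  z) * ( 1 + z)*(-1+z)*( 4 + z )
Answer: D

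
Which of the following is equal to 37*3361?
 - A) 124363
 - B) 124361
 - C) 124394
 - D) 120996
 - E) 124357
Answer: E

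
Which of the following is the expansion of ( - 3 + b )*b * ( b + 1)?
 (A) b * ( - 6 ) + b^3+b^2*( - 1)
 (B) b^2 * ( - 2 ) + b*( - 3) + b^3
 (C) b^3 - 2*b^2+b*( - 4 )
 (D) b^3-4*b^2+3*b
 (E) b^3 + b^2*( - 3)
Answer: B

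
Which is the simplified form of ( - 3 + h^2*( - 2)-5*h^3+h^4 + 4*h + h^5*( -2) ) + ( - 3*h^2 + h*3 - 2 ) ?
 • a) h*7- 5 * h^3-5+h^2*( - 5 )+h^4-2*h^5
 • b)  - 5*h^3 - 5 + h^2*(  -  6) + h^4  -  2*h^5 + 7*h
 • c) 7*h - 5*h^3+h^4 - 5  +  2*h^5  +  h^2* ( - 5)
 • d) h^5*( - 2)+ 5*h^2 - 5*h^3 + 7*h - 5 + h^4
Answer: a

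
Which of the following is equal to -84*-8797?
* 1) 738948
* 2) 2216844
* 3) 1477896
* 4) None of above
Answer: 1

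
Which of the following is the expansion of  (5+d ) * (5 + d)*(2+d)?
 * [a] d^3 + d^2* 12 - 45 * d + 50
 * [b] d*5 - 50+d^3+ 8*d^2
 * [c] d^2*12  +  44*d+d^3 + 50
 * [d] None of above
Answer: d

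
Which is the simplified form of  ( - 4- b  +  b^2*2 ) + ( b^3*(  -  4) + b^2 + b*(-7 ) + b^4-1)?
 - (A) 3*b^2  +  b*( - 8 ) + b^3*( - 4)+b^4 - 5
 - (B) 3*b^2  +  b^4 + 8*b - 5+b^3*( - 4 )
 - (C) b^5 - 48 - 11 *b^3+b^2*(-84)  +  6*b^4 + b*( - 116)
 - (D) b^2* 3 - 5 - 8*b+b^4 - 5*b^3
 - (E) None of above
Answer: A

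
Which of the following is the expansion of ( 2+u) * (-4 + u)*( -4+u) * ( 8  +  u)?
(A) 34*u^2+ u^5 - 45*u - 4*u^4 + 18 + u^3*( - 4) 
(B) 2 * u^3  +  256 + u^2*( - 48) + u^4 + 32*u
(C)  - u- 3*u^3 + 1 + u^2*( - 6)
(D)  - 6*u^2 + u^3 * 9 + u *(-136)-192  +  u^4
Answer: B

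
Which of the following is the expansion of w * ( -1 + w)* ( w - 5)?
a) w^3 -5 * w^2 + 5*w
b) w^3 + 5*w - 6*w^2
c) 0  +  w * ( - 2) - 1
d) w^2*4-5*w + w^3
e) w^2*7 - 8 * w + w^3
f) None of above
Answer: b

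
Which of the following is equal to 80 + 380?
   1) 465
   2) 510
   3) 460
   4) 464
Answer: 3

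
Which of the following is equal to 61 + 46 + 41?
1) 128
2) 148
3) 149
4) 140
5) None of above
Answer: 2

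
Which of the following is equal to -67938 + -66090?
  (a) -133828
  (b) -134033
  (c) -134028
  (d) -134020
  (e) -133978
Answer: c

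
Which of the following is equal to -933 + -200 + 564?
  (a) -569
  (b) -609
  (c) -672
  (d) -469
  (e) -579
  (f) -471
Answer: a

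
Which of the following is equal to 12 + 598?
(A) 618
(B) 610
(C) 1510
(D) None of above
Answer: B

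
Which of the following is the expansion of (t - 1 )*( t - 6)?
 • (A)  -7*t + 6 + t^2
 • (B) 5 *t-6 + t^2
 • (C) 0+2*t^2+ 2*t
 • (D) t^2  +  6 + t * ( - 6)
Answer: A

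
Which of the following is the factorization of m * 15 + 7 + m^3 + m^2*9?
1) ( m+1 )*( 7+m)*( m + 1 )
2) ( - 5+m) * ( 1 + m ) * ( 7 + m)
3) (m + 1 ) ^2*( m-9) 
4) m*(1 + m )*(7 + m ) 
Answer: 1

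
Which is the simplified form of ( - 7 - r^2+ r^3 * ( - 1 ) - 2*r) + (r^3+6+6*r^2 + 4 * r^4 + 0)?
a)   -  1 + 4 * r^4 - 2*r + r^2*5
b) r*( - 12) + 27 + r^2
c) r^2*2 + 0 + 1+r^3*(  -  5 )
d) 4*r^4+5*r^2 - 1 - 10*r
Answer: a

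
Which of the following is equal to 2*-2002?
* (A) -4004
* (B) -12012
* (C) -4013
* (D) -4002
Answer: A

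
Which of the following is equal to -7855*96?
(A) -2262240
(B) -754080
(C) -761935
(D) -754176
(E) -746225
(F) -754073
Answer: B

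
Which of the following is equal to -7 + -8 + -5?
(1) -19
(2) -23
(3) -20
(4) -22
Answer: 3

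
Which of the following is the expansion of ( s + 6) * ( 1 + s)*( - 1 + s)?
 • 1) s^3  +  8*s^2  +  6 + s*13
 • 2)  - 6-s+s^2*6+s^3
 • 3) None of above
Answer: 2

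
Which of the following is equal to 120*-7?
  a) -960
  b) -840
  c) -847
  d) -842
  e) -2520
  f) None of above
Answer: b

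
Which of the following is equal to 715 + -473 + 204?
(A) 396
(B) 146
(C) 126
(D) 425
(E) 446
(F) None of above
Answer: E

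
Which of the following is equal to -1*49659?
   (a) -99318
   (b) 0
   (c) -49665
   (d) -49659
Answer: d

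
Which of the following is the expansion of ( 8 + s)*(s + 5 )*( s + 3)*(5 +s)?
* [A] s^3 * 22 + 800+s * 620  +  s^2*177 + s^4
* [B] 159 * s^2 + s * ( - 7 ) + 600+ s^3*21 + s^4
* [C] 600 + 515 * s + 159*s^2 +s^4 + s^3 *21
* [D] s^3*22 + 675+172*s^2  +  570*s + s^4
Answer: C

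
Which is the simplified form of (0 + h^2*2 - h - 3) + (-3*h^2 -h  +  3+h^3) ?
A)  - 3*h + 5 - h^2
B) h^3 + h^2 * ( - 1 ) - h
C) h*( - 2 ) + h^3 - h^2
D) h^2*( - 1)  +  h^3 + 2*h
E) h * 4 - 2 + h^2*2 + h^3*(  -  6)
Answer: C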